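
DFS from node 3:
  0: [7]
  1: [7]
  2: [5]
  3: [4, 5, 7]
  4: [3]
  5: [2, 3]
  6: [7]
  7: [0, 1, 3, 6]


Visit 3, push [7, 5, 4]
Visit 4, push []
Visit 5, push [2]
Visit 2, push []
Visit 7, push [6, 1, 0]
Visit 0, push []
Visit 1, push []
Visit 6, push []

DFS order: [3, 4, 5, 2, 7, 0, 1, 6]


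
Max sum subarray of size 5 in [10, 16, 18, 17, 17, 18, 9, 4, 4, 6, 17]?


[0:5]: 78
[1:6]: 86
[2:7]: 79
[3:8]: 65
[4:9]: 52
[5:10]: 41
[6:11]: 40

Max: 86 at [1:6]


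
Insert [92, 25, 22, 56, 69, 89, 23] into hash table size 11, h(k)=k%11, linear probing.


Insert 92: h=4 -> slot 4
Insert 25: h=3 -> slot 3
Insert 22: h=0 -> slot 0
Insert 56: h=1 -> slot 1
Insert 69: h=3, 2 probes -> slot 5
Insert 89: h=1, 1 probes -> slot 2
Insert 23: h=1, 5 probes -> slot 6

Table: [22, 56, 89, 25, 92, 69, 23, None, None, None, None]


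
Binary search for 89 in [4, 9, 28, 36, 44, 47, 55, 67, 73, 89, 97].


Step 1: lo=0, hi=10, mid=5, val=47
Step 2: lo=6, hi=10, mid=8, val=73
Step 3: lo=9, hi=10, mid=9, val=89

Found at index 9


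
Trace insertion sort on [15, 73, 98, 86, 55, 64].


Initial: [15, 73, 98, 86, 55, 64]
Insert 73: [15, 73, 98, 86, 55, 64]
Insert 98: [15, 73, 98, 86, 55, 64]
Insert 86: [15, 73, 86, 98, 55, 64]
Insert 55: [15, 55, 73, 86, 98, 64]
Insert 64: [15, 55, 64, 73, 86, 98]

Sorted: [15, 55, 64, 73, 86, 98]


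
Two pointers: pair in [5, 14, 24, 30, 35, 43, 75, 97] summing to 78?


lo=0(5)+hi=7(97)=102
lo=0(5)+hi=6(75)=80
lo=0(5)+hi=5(43)=48
lo=1(14)+hi=5(43)=57
lo=2(24)+hi=5(43)=67
lo=3(30)+hi=5(43)=73
lo=4(35)+hi=5(43)=78

Yes: 35+43=78


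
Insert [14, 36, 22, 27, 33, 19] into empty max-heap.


Insert 14: [14]
Insert 36: [36, 14]
Insert 22: [36, 14, 22]
Insert 27: [36, 27, 22, 14]
Insert 33: [36, 33, 22, 14, 27]
Insert 19: [36, 33, 22, 14, 27, 19]

Final heap: [36, 33, 22, 14, 27, 19]


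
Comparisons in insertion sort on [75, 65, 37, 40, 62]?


Algorithm: insertion sort
Input: [75, 65, 37, 40, 62]
Sorted: [37, 40, 62, 65, 75]

9


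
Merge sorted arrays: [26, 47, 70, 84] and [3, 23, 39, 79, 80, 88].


Take 3 from B
Take 23 from B
Take 26 from A
Take 39 from B
Take 47 from A
Take 70 from A
Take 79 from B
Take 80 from B
Take 84 from A

Merged: [3, 23, 26, 39, 47, 70, 79, 80, 84, 88]


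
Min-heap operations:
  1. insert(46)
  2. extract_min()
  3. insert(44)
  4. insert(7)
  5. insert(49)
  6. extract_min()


insert(46) -> [46]
extract_min()->46, []
insert(44) -> [44]
insert(7) -> [7, 44]
insert(49) -> [7, 44, 49]
extract_min()->7, [44, 49]

Final heap: [44, 49]


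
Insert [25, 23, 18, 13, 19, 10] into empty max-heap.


Insert 25: [25]
Insert 23: [25, 23]
Insert 18: [25, 23, 18]
Insert 13: [25, 23, 18, 13]
Insert 19: [25, 23, 18, 13, 19]
Insert 10: [25, 23, 18, 13, 19, 10]

Final heap: [25, 23, 18, 13, 19, 10]


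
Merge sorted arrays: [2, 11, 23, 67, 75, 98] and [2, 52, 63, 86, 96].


Take 2 from A
Take 2 from B
Take 11 from A
Take 23 from A
Take 52 from B
Take 63 from B
Take 67 from A
Take 75 from A
Take 86 from B
Take 96 from B

Merged: [2, 2, 11, 23, 52, 63, 67, 75, 86, 96, 98]


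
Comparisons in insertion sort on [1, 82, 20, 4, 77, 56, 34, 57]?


Algorithm: insertion sort
Input: [1, 82, 20, 4, 77, 56, 34, 57]
Sorted: [1, 4, 20, 34, 56, 57, 77, 82]

18


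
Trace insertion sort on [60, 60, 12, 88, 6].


Initial: [60, 60, 12, 88, 6]
Insert 60: [60, 60, 12, 88, 6]
Insert 12: [12, 60, 60, 88, 6]
Insert 88: [12, 60, 60, 88, 6]
Insert 6: [6, 12, 60, 60, 88]

Sorted: [6, 12, 60, 60, 88]


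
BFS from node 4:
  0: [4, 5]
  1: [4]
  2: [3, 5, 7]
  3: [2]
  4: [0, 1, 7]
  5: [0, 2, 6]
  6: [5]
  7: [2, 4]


Visit 4, enqueue [0, 1, 7]
Visit 0, enqueue [5]
Visit 1, enqueue []
Visit 7, enqueue [2]
Visit 5, enqueue [6]
Visit 2, enqueue [3]
Visit 6, enqueue []
Visit 3, enqueue []

BFS order: [4, 0, 1, 7, 5, 2, 6, 3]


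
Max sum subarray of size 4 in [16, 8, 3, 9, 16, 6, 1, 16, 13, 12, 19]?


[0:4]: 36
[1:5]: 36
[2:6]: 34
[3:7]: 32
[4:8]: 39
[5:9]: 36
[6:10]: 42
[7:11]: 60

Max: 60 at [7:11]


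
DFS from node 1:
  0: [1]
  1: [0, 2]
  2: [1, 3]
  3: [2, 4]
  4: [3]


Visit 1, push [2, 0]
Visit 0, push []
Visit 2, push [3]
Visit 3, push [4]
Visit 4, push []

DFS order: [1, 0, 2, 3, 4]


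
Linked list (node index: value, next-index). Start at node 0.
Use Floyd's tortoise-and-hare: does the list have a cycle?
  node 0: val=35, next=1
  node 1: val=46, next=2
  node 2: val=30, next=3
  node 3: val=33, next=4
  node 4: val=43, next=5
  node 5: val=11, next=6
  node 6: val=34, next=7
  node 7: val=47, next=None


Floyd's tortoise (slow, +1) and hare (fast, +2):
  init: slow=0, fast=0
  step 1: slow=1, fast=2
  step 2: slow=2, fast=4
  step 3: slow=3, fast=6
  step 4: fast 6->7->None, no cycle

Cycle: no


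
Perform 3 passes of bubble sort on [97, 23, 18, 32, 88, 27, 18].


Initial: [97, 23, 18, 32, 88, 27, 18]
Pass 1: [23, 18, 32, 88, 27, 18, 97] (6 swaps)
Pass 2: [18, 23, 32, 27, 18, 88, 97] (3 swaps)
Pass 3: [18, 23, 27, 18, 32, 88, 97] (2 swaps)

After 3 passes: [18, 23, 27, 18, 32, 88, 97]


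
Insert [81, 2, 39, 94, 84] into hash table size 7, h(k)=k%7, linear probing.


Insert 81: h=4 -> slot 4
Insert 2: h=2 -> slot 2
Insert 39: h=4, 1 probes -> slot 5
Insert 94: h=3 -> slot 3
Insert 84: h=0 -> slot 0

Table: [84, None, 2, 94, 81, 39, None]


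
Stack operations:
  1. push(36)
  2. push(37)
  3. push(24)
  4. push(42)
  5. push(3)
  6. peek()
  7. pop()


push(36) -> [36]
push(37) -> [36, 37]
push(24) -> [36, 37, 24]
push(42) -> [36, 37, 24, 42]
push(3) -> [36, 37, 24, 42, 3]
peek()->3
pop()->3, [36, 37, 24, 42]

Final stack: [36, 37, 24, 42]


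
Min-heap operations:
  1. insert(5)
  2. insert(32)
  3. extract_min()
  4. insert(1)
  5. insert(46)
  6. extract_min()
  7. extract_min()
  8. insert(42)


insert(5) -> [5]
insert(32) -> [5, 32]
extract_min()->5, [32]
insert(1) -> [1, 32]
insert(46) -> [1, 32, 46]
extract_min()->1, [32, 46]
extract_min()->32, [46]
insert(42) -> [42, 46]

Final heap: [42, 46]


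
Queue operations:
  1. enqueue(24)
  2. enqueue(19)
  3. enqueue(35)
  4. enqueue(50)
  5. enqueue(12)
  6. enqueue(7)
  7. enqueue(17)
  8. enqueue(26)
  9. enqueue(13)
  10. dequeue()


enqueue(24) -> [24]
enqueue(19) -> [24, 19]
enqueue(35) -> [24, 19, 35]
enqueue(50) -> [24, 19, 35, 50]
enqueue(12) -> [24, 19, 35, 50, 12]
enqueue(7) -> [24, 19, 35, 50, 12, 7]
enqueue(17) -> [24, 19, 35, 50, 12, 7, 17]
enqueue(26) -> [24, 19, 35, 50, 12, 7, 17, 26]
enqueue(13) -> [24, 19, 35, 50, 12, 7, 17, 26, 13]
dequeue()->24, [19, 35, 50, 12, 7, 17, 26, 13]

Final queue: [19, 35, 50, 12, 7, 17, 26, 13]


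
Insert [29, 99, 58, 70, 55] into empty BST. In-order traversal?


Insert 29: root
Insert 99: R from 29
Insert 58: R from 29 -> L from 99
Insert 70: R from 29 -> L from 99 -> R from 58
Insert 55: R from 29 -> L from 99 -> L from 58

In-order: [29, 55, 58, 70, 99]


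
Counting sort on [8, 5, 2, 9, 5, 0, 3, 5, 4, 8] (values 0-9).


Input: [8, 5, 2, 9, 5, 0, 3, 5, 4, 8]
Counts: [1, 0, 1, 1, 1, 3, 0, 0, 2, 1]

Sorted: [0, 2, 3, 4, 5, 5, 5, 8, 8, 9]


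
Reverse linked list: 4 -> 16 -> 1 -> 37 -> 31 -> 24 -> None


Step 1: curr=4, set curr.next=prev(None) | reversed so far: 4
Step 2: curr=16, set curr.next=prev(4) | reversed so far: 16 -> 4
Step 3: curr=1, set curr.next=prev(16) | reversed so far: 1 -> 16 -> 4
Step 4: curr=37, set curr.next=prev(1) | reversed so far: 37 -> 1 -> 16 -> 4
Step 5: curr=31, set curr.next=prev(37) | reversed so far: 31 -> 37 -> 1 -> 16 -> 4
Step 6: curr=24, set curr.next=prev(31) | reversed so far: 24 -> 31 -> 37 -> 1 -> 16 -> 4

24 -> 31 -> 37 -> 1 -> 16 -> 4 -> None


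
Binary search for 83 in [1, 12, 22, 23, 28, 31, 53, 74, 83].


Step 1: lo=0, hi=8, mid=4, val=28
Step 2: lo=5, hi=8, mid=6, val=53
Step 3: lo=7, hi=8, mid=7, val=74
Step 4: lo=8, hi=8, mid=8, val=83

Found at index 8


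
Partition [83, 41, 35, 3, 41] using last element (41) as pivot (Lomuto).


Pivot: 41
  41 <= 41: swap -> [41, 83, 35, 3, 41]
  35 <= 41: swap -> [41, 35, 83, 3, 41]
  3 <= 41: swap -> [41, 35, 3, 83, 41]
Place pivot at 3: [41, 35, 3, 41, 83]

Partitioned: [41, 35, 3, 41, 83]


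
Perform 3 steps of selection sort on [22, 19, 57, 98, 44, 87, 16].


Initial: [22, 19, 57, 98, 44, 87, 16]
Step 1: min=16 at 6
  Swap: [16, 19, 57, 98, 44, 87, 22]
Step 2: min=19 at 1
  Swap: [16, 19, 57, 98, 44, 87, 22]
Step 3: min=22 at 6
  Swap: [16, 19, 22, 98, 44, 87, 57]

After 3 steps: [16, 19, 22, 98, 44, 87, 57]


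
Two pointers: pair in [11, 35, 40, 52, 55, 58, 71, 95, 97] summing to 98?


lo=0(11)+hi=8(97)=108
lo=0(11)+hi=7(95)=106
lo=0(11)+hi=6(71)=82
lo=1(35)+hi=6(71)=106
lo=1(35)+hi=5(58)=93
lo=2(40)+hi=5(58)=98

Yes: 40+58=98


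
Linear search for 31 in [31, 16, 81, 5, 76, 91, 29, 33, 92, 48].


i=0: 31==31 found!

Found at 0, 1 comps


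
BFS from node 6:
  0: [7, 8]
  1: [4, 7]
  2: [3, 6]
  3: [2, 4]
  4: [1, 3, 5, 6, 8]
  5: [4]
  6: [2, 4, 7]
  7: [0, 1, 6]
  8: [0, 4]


Visit 6, enqueue [2, 4, 7]
Visit 2, enqueue [3]
Visit 4, enqueue [1, 5, 8]
Visit 7, enqueue [0]
Visit 3, enqueue []
Visit 1, enqueue []
Visit 5, enqueue []
Visit 8, enqueue []
Visit 0, enqueue []

BFS order: [6, 2, 4, 7, 3, 1, 5, 8, 0]


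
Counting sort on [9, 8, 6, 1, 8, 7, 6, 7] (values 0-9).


Input: [9, 8, 6, 1, 8, 7, 6, 7]
Counts: [0, 1, 0, 0, 0, 0, 2, 2, 2, 1]

Sorted: [1, 6, 6, 7, 7, 8, 8, 9]


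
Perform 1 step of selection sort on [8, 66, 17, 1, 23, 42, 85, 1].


Initial: [8, 66, 17, 1, 23, 42, 85, 1]
Step 1: min=1 at 3
  Swap: [1, 66, 17, 8, 23, 42, 85, 1]

After 1 step: [1, 66, 17, 8, 23, 42, 85, 1]


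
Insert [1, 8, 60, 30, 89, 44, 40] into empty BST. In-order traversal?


Insert 1: root
Insert 8: R from 1
Insert 60: R from 1 -> R from 8
Insert 30: R from 1 -> R from 8 -> L from 60
Insert 89: R from 1 -> R from 8 -> R from 60
Insert 44: R from 1 -> R from 8 -> L from 60 -> R from 30
Insert 40: R from 1 -> R from 8 -> L from 60 -> R from 30 -> L from 44

In-order: [1, 8, 30, 40, 44, 60, 89]


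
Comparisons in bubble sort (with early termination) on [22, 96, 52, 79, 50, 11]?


Algorithm: bubble sort (with early termination)
Input: [22, 96, 52, 79, 50, 11]
Sorted: [11, 22, 50, 52, 79, 96]

15


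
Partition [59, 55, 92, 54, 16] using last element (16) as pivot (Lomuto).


Pivot: 16
Place pivot at 0: [16, 55, 92, 54, 59]

Partitioned: [16, 55, 92, 54, 59]


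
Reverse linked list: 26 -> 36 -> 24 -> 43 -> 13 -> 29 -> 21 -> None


Step 1: curr=26, set curr.next=prev(None) | reversed so far: 26
Step 2: curr=36, set curr.next=prev(26) | reversed so far: 36 -> 26
Step 3: curr=24, set curr.next=prev(36) | reversed so far: 24 -> 36 -> 26
Step 4: curr=43, set curr.next=prev(24) | reversed so far: 43 -> 24 -> 36 -> 26
Step 5: curr=13, set curr.next=prev(43) | reversed so far: 13 -> 43 -> 24 -> 36 -> 26
Step 6: curr=29, set curr.next=prev(13) | reversed so far: 29 -> 13 -> 43 -> 24 -> 36 -> 26
Step 7: curr=21, set curr.next=prev(29) | reversed so far: 21 -> 29 -> 13 -> 43 -> 24 -> 36 -> 26

21 -> 29 -> 13 -> 43 -> 24 -> 36 -> 26 -> None


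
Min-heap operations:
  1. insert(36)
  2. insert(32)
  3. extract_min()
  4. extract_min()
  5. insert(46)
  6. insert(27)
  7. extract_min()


insert(36) -> [36]
insert(32) -> [32, 36]
extract_min()->32, [36]
extract_min()->36, []
insert(46) -> [46]
insert(27) -> [27, 46]
extract_min()->27, [46]

Final heap: [46]


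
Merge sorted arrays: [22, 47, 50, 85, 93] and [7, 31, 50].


Take 7 from B
Take 22 from A
Take 31 from B
Take 47 from A
Take 50 from A
Take 50 from B

Merged: [7, 22, 31, 47, 50, 50, 85, 93]


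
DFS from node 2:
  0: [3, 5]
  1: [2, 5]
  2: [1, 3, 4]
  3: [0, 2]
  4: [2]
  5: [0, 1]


Visit 2, push [4, 3, 1]
Visit 1, push [5]
Visit 5, push [0]
Visit 0, push [3]
Visit 3, push []
Visit 4, push []

DFS order: [2, 1, 5, 0, 3, 4]


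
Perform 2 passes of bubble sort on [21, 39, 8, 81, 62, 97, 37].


Initial: [21, 39, 8, 81, 62, 97, 37]
Pass 1: [21, 8, 39, 62, 81, 37, 97] (3 swaps)
Pass 2: [8, 21, 39, 62, 37, 81, 97] (2 swaps)

After 2 passes: [8, 21, 39, 62, 37, 81, 97]


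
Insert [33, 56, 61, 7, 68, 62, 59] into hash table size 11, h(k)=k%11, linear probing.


Insert 33: h=0 -> slot 0
Insert 56: h=1 -> slot 1
Insert 61: h=6 -> slot 6
Insert 7: h=7 -> slot 7
Insert 68: h=2 -> slot 2
Insert 62: h=7, 1 probes -> slot 8
Insert 59: h=4 -> slot 4

Table: [33, 56, 68, None, 59, None, 61, 7, 62, None, None]


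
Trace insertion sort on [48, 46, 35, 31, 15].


Initial: [48, 46, 35, 31, 15]
Insert 46: [46, 48, 35, 31, 15]
Insert 35: [35, 46, 48, 31, 15]
Insert 31: [31, 35, 46, 48, 15]
Insert 15: [15, 31, 35, 46, 48]

Sorted: [15, 31, 35, 46, 48]


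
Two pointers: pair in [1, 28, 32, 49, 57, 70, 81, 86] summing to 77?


lo=0(1)+hi=7(86)=87
lo=0(1)+hi=6(81)=82
lo=0(1)+hi=5(70)=71
lo=1(28)+hi=5(70)=98
lo=1(28)+hi=4(57)=85
lo=1(28)+hi=3(49)=77

Yes: 28+49=77


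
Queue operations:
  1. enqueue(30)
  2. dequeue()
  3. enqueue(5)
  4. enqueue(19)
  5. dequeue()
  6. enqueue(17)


enqueue(30) -> [30]
dequeue()->30, []
enqueue(5) -> [5]
enqueue(19) -> [5, 19]
dequeue()->5, [19]
enqueue(17) -> [19, 17]

Final queue: [19, 17]


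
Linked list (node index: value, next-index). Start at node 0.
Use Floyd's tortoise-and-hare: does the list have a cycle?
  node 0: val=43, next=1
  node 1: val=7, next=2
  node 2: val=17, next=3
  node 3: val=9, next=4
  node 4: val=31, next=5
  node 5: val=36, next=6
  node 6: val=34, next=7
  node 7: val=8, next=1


Floyd's tortoise (slow, +1) and hare (fast, +2):
  init: slow=0, fast=0
  step 1: slow=1, fast=2
  step 2: slow=2, fast=4
  step 3: slow=3, fast=6
  step 4: slow=4, fast=1
  step 5: slow=5, fast=3
  step 6: slow=6, fast=5
  step 7: slow=7, fast=7
  slow == fast at node 7: cycle detected

Cycle: yes


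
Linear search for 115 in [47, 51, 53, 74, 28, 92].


i=0: 47!=115
i=1: 51!=115
i=2: 53!=115
i=3: 74!=115
i=4: 28!=115
i=5: 92!=115

Not found, 6 comps


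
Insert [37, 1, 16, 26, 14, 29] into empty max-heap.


Insert 37: [37]
Insert 1: [37, 1]
Insert 16: [37, 1, 16]
Insert 26: [37, 26, 16, 1]
Insert 14: [37, 26, 16, 1, 14]
Insert 29: [37, 26, 29, 1, 14, 16]

Final heap: [37, 26, 29, 1, 14, 16]


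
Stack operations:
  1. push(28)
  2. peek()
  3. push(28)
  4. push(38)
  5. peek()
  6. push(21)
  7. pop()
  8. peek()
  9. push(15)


push(28) -> [28]
peek()->28
push(28) -> [28, 28]
push(38) -> [28, 28, 38]
peek()->38
push(21) -> [28, 28, 38, 21]
pop()->21, [28, 28, 38]
peek()->38
push(15) -> [28, 28, 38, 15]

Final stack: [28, 28, 38, 15]


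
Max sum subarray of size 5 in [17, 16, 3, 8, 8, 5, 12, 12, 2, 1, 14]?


[0:5]: 52
[1:6]: 40
[2:7]: 36
[3:8]: 45
[4:9]: 39
[5:10]: 32
[6:11]: 41

Max: 52 at [0:5]


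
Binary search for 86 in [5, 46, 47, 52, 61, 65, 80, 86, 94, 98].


Step 1: lo=0, hi=9, mid=4, val=61
Step 2: lo=5, hi=9, mid=7, val=86

Found at index 7


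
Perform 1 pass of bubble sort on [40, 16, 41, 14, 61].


Initial: [40, 16, 41, 14, 61]
Pass 1: [16, 40, 14, 41, 61] (2 swaps)

After 1 pass: [16, 40, 14, 41, 61]


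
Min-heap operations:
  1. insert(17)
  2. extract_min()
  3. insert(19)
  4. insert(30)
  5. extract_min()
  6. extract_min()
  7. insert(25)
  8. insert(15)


insert(17) -> [17]
extract_min()->17, []
insert(19) -> [19]
insert(30) -> [19, 30]
extract_min()->19, [30]
extract_min()->30, []
insert(25) -> [25]
insert(15) -> [15, 25]

Final heap: [15, 25]


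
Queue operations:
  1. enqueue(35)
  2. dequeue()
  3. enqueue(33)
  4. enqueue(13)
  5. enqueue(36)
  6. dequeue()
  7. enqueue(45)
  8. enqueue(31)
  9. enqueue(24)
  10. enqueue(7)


enqueue(35) -> [35]
dequeue()->35, []
enqueue(33) -> [33]
enqueue(13) -> [33, 13]
enqueue(36) -> [33, 13, 36]
dequeue()->33, [13, 36]
enqueue(45) -> [13, 36, 45]
enqueue(31) -> [13, 36, 45, 31]
enqueue(24) -> [13, 36, 45, 31, 24]
enqueue(7) -> [13, 36, 45, 31, 24, 7]

Final queue: [13, 36, 45, 31, 24, 7]


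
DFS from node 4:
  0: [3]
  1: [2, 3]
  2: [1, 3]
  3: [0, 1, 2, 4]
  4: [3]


Visit 4, push [3]
Visit 3, push [2, 1, 0]
Visit 0, push []
Visit 1, push [2]
Visit 2, push []

DFS order: [4, 3, 0, 1, 2]


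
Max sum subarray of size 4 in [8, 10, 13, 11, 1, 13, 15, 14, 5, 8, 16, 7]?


[0:4]: 42
[1:5]: 35
[2:6]: 38
[3:7]: 40
[4:8]: 43
[5:9]: 47
[6:10]: 42
[7:11]: 43
[8:12]: 36

Max: 47 at [5:9]


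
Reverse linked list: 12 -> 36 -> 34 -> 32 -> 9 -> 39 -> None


Step 1: curr=12, set curr.next=prev(None) | reversed so far: 12
Step 2: curr=36, set curr.next=prev(12) | reversed so far: 36 -> 12
Step 3: curr=34, set curr.next=prev(36) | reversed so far: 34 -> 36 -> 12
Step 4: curr=32, set curr.next=prev(34) | reversed so far: 32 -> 34 -> 36 -> 12
Step 5: curr=9, set curr.next=prev(32) | reversed so far: 9 -> 32 -> 34 -> 36 -> 12
Step 6: curr=39, set curr.next=prev(9) | reversed so far: 39 -> 9 -> 32 -> 34 -> 36 -> 12

39 -> 9 -> 32 -> 34 -> 36 -> 12 -> None


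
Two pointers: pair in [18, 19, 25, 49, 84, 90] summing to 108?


lo=0(18)+hi=5(90)=108

Yes: 18+90=108


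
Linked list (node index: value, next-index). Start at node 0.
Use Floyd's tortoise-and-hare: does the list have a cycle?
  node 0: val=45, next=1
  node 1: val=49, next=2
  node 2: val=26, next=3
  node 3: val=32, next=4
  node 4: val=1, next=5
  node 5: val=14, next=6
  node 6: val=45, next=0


Floyd's tortoise (slow, +1) and hare (fast, +2):
  init: slow=0, fast=0
  step 1: slow=1, fast=2
  step 2: slow=2, fast=4
  step 3: slow=3, fast=6
  step 4: slow=4, fast=1
  step 5: slow=5, fast=3
  step 6: slow=6, fast=5
  step 7: slow=0, fast=0
  slow == fast at node 0: cycle detected

Cycle: yes


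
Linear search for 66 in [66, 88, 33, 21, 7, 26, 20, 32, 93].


i=0: 66==66 found!

Found at 0, 1 comps


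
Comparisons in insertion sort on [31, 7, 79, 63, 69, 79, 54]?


Algorithm: insertion sort
Input: [31, 7, 79, 63, 69, 79, 54]
Sorted: [7, 31, 54, 63, 69, 79, 79]

12


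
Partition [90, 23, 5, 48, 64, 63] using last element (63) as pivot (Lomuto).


Pivot: 63
  23 <= 63: swap -> [23, 90, 5, 48, 64, 63]
  5 <= 63: swap -> [23, 5, 90, 48, 64, 63]
  48 <= 63: swap -> [23, 5, 48, 90, 64, 63]
Place pivot at 3: [23, 5, 48, 63, 64, 90]

Partitioned: [23, 5, 48, 63, 64, 90]


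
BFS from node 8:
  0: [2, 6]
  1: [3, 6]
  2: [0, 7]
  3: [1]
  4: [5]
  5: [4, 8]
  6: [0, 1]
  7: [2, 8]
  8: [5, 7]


Visit 8, enqueue [5, 7]
Visit 5, enqueue [4]
Visit 7, enqueue [2]
Visit 4, enqueue []
Visit 2, enqueue [0]
Visit 0, enqueue [6]
Visit 6, enqueue [1]
Visit 1, enqueue [3]
Visit 3, enqueue []

BFS order: [8, 5, 7, 4, 2, 0, 6, 1, 3]


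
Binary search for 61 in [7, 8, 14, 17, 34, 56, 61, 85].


Step 1: lo=0, hi=7, mid=3, val=17
Step 2: lo=4, hi=7, mid=5, val=56
Step 3: lo=6, hi=7, mid=6, val=61

Found at index 6


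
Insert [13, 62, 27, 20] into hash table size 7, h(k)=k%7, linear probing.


Insert 13: h=6 -> slot 6
Insert 62: h=6, 1 probes -> slot 0
Insert 27: h=6, 2 probes -> slot 1
Insert 20: h=6, 3 probes -> slot 2

Table: [62, 27, 20, None, None, None, 13]


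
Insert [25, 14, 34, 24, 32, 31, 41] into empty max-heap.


Insert 25: [25]
Insert 14: [25, 14]
Insert 34: [34, 14, 25]
Insert 24: [34, 24, 25, 14]
Insert 32: [34, 32, 25, 14, 24]
Insert 31: [34, 32, 31, 14, 24, 25]
Insert 41: [41, 32, 34, 14, 24, 25, 31]

Final heap: [41, 32, 34, 14, 24, 25, 31]


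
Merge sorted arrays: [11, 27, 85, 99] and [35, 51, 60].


Take 11 from A
Take 27 from A
Take 35 from B
Take 51 from B
Take 60 from B

Merged: [11, 27, 35, 51, 60, 85, 99]


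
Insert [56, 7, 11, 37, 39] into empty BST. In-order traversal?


Insert 56: root
Insert 7: L from 56
Insert 11: L from 56 -> R from 7
Insert 37: L from 56 -> R from 7 -> R from 11
Insert 39: L from 56 -> R from 7 -> R from 11 -> R from 37

In-order: [7, 11, 37, 39, 56]


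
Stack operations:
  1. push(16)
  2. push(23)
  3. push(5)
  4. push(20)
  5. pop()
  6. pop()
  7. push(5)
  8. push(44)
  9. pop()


push(16) -> [16]
push(23) -> [16, 23]
push(5) -> [16, 23, 5]
push(20) -> [16, 23, 5, 20]
pop()->20, [16, 23, 5]
pop()->5, [16, 23]
push(5) -> [16, 23, 5]
push(44) -> [16, 23, 5, 44]
pop()->44, [16, 23, 5]

Final stack: [16, 23, 5]


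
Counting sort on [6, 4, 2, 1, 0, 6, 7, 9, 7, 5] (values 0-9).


Input: [6, 4, 2, 1, 0, 6, 7, 9, 7, 5]
Counts: [1, 1, 1, 0, 1, 1, 2, 2, 0, 1]

Sorted: [0, 1, 2, 4, 5, 6, 6, 7, 7, 9]


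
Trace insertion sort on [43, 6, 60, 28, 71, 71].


Initial: [43, 6, 60, 28, 71, 71]
Insert 6: [6, 43, 60, 28, 71, 71]
Insert 60: [6, 43, 60, 28, 71, 71]
Insert 28: [6, 28, 43, 60, 71, 71]
Insert 71: [6, 28, 43, 60, 71, 71]
Insert 71: [6, 28, 43, 60, 71, 71]

Sorted: [6, 28, 43, 60, 71, 71]


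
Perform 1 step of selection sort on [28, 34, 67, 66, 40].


Initial: [28, 34, 67, 66, 40]
Step 1: min=28 at 0
  Swap: [28, 34, 67, 66, 40]

After 1 step: [28, 34, 67, 66, 40]


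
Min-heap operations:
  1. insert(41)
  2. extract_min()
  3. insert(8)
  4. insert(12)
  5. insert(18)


insert(41) -> [41]
extract_min()->41, []
insert(8) -> [8]
insert(12) -> [8, 12]
insert(18) -> [8, 12, 18]

Final heap: [8, 12, 18]


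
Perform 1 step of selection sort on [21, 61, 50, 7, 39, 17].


Initial: [21, 61, 50, 7, 39, 17]
Step 1: min=7 at 3
  Swap: [7, 61, 50, 21, 39, 17]

After 1 step: [7, 61, 50, 21, 39, 17]


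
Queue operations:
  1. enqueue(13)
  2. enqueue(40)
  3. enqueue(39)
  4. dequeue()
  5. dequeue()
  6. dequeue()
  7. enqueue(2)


enqueue(13) -> [13]
enqueue(40) -> [13, 40]
enqueue(39) -> [13, 40, 39]
dequeue()->13, [40, 39]
dequeue()->40, [39]
dequeue()->39, []
enqueue(2) -> [2]

Final queue: [2]


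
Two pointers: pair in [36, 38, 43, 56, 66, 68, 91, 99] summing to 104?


lo=0(36)+hi=7(99)=135
lo=0(36)+hi=6(91)=127
lo=0(36)+hi=5(68)=104

Yes: 36+68=104


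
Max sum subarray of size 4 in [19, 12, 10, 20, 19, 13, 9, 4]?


[0:4]: 61
[1:5]: 61
[2:6]: 62
[3:7]: 61
[4:8]: 45

Max: 62 at [2:6]


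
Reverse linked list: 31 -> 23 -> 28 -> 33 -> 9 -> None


Step 1: curr=31, set curr.next=prev(None) | reversed so far: 31
Step 2: curr=23, set curr.next=prev(31) | reversed so far: 23 -> 31
Step 3: curr=28, set curr.next=prev(23) | reversed so far: 28 -> 23 -> 31
Step 4: curr=33, set curr.next=prev(28) | reversed so far: 33 -> 28 -> 23 -> 31
Step 5: curr=9, set curr.next=prev(33) | reversed so far: 9 -> 33 -> 28 -> 23 -> 31

9 -> 33 -> 28 -> 23 -> 31 -> None


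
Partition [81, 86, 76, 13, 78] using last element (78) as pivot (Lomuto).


Pivot: 78
  76 <= 78: swap -> [76, 86, 81, 13, 78]
  13 <= 78: swap -> [76, 13, 81, 86, 78]
Place pivot at 2: [76, 13, 78, 86, 81]

Partitioned: [76, 13, 78, 86, 81]


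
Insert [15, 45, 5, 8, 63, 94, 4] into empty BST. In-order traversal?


Insert 15: root
Insert 45: R from 15
Insert 5: L from 15
Insert 8: L from 15 -> R from 5
Insert 63: R from 15 -> R from 45
Insert 94: R from 15 -> R from 45 -> R from 63
Insert 4: L from 15 -> L from 5

In-order: [4, 5, 8, 15, 45, 63, 94]


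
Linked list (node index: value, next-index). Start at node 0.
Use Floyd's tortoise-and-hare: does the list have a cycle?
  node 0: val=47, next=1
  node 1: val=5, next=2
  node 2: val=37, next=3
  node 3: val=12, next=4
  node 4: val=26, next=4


Floyd's tortoise (slow, +1) and hare (fast, +2):
  init: slow=0, fast=0
  step 1: slow=1, fast=2
  step 2: slow=2, fast=4
  step 3: slow=3, fast=4
  step 4: slow=4, fast=4
  slow == fast at node 4: cycle detected

Cycle: yes


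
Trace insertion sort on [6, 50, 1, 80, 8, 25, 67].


Initial: [6, 50, 1, 80, 8, 25, 67]
Insert 50: [6, 50, 1, 80, 8, 25, 67]
Insert 1: [1, 6, 50, 80, 8, 25, 67]
Insert 80: [1, 6, 50, 80, 8, 25, 67]
Insert 8: [1, 6, 8, 50, 80, 25, 67]
Insert 25: [1, 6, 8, 25, 50, 80, 67]
Insert 67: [1, 6, 8, 25, 50, 67, 80]

Sorted: [1, 6, 8, 25, 50, 67, 80]


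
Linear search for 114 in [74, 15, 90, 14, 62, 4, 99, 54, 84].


i=0: 74!=114
i=1: 15!=114
i=2: 90!=114
i=3: 14!=114
i=4: 62!=114
i=5: 4!=114
i=6: 99!=114
i=7: 54!=114
i=8: 84!=114

Not found, 9 comps


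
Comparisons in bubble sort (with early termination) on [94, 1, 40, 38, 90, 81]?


Algorithm: bubble sort (with early termination)
Input: [94, 1, 40, 38, 90, 81]
Sorted: [1, 38, 40, 81, 90, 94]

12


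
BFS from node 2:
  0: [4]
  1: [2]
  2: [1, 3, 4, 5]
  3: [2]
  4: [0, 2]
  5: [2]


Visit 2, enqueue [1, 3, 4, 5]
Visit 1, enqueue []
Visit 3, enqueue []
Visit 4, enqueue [0]
Visit 5, enqueue []
Visit 0, enqueue []

BFS order: [2, 1, 3, 4, 5, 0]


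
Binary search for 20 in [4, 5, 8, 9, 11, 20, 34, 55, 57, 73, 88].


Step 1: lo=0, hi=10, mid=5, val=20

Found at index 5


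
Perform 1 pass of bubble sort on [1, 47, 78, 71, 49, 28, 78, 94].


Initial: [1, 47, 78, 71, 49, 28, 78, 94]
Pass 1: [1, 47, 71, 49, 28, 78, 78, 94] (3 swaps)

After 1 pass: [1, 47, 71, 49, 28, 78, 78, 94]


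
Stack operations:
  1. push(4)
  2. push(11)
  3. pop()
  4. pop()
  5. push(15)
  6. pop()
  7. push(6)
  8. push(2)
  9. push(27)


push(4) -> [4]
push(11) -> [4, 11]
pop()->11, [4]
pop()->4, []
push(15) -> [15]
pop()->15, []
push(6) -> [6]
push(2) -> [6, 2]
push(27) -> [6, 2, 27]

Final stack: [6, 2, 27]


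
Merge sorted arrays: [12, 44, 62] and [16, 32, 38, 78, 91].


Take 12 from A
Take 16 from B
Take 32 from B
Take 38 from B
Take 44 from A
Take 62 from A

Merged: [12, 16, 32, 38, 44, 62, 78, 91]


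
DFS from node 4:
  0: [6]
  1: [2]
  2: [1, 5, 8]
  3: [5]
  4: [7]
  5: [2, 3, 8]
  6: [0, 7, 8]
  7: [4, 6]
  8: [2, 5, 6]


Visit 4, push [7]
Visit 7, push [6]
Visit 6, push [8, 0]
Visit 0, push []
Visit 8, push [5, 2]
Visit 2, push [5, 1]
Visit 1, push []
Visit 5, push [3]
Visit 3, push []

DFS order: [4, 7, 6, 0, 8, 2, 1, 5, 3]


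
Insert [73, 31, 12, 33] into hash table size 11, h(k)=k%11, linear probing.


Insert 73: h=7 -> slot 7
Insert 31: h=9 -> slot 9
Insert 12: h=1 -> slot 1
Insert 33: h=0 -> slot 0

Table: [33, 12, None, None, None, None, None, 73, None, 31, None]


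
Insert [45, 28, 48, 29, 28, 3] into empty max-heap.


Insert 45: [45]
Insert 28: [45, 28]
Insert 48: [48, 28, 45]
Insert 29: [48, 29, 45, 28]
Insert 28: [48, 29, 45, 28, 28]
Insert 3: [48, 29, 45, 28, 28, 3]

Final heap: [48, 29, 45, 28, 28, 3]


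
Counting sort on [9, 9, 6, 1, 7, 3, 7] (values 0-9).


Input: [9, 9, 6, 1, 7, 3, 7]
Counts: [0, 1, 0, 1, 0, 0, 1, 2, 0, 2]

Sorted: [1, 3, 6, 7, 7, 9, 9]


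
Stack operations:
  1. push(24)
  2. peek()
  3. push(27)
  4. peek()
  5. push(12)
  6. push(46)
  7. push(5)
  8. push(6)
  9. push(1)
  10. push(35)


push(24) -> [24]
peek()->24
push(27) -> [24, 27]
peek()->27
push(12) -> [24, 27, 12]
push(46) -> [24, 27, 12, 46]
push(5) -> [24, 27, 12, 46, 5]
push(6) -> [24, 27, 12, 46, 5, 6]
push(1) -> [24, 27, 12, 46, 5, 6, 1]
push(35) -> [24, 27, 12, 46, 5, 6, 1, 35]

Final stack: [24, 27, 12, 46, 5, 6, 1, 35]


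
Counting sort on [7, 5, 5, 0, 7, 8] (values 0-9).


Input: [7, 5, 5, 0, 7, 8]
Counts: [1, 0, 0, 0, 0, 2, 0, 2, 1, 0]

Sorted: [0, 5, 5, 7, 7, 8]


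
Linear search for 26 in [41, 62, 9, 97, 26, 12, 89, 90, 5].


i=0: 41!=26
i=1: 62!=26
i=2: 9!=26
i=3: 97!=26
i=4: 26==26 found!

Found at 4, 5 comps


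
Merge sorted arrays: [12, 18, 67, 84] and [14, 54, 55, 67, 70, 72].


Take 12 from A
Take 14 from B
Take 18 from A
Take 54 from B
Take 55 from B
Take 67 from A
Take 67 from B
Take 70 from B
Take 72 from B

Merged: [12, 14, 18, 54, 55, 67, 67, 70, 72, 84]


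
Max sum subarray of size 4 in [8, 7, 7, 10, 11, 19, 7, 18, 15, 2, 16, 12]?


[0:4]: 32
[1:5]: 35
[2:6]: 47
[3:7]: 47
[4:8]: 55
[5:9]: 59
[6:10]: 42
[7:11]: 51
[8:12]: 45

Max: 59 at [5:9]


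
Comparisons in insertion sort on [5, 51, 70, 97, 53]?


Algorithm: insertion sort
Input: [5, 51, 70, 97, 53]
Sorted: [5, 51, 53, 70, 97]

6


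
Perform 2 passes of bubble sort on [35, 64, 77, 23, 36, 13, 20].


Initial: [35, 64, 77, 23, 36, 13, 20]
Pass 1: [35, 64, 23, 36, 13, 20, 77] (4 swaps)
Pass 2: [35, 23, 36, 13, 20, 64, 77] (4 swaps)

After 2 passes: [35, 23, 36, 13, 20, 64, 77]


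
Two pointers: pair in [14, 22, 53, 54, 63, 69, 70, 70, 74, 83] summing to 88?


lo=0(14)+hi=9(83)=97
lo=0(14)+hi=8(74)=88

Yes: 14+74=88


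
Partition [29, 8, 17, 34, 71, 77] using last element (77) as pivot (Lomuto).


Pivot: 77
  29 <= 77: advance i (no swap)
  8 <= 77: advance i (no swap)
  17 <= 77: advance i (no swap)
  34 <= 77: advance i (no swap)
  71 <= 77: advance i (no swap)
Place pivot at 5: [29, 8, 17, 34, 71, 77]

Partitioned: [29, 8, 17, 34, 71, 77]


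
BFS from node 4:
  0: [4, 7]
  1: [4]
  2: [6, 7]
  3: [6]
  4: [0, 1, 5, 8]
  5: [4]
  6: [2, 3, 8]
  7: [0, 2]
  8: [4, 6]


Visit 4, enqueue [0, 1, 5, 8]
Visit 0, enqueue [7]
Visit 1, enqueue []
Visit 5, enqueue []
Visit 8, enqueue [6]
Visit 7, enqueue [2]
Visit 6, enqueue [3]
Visit 2, enqueue []
Visit 3, enqueue []

BFS order: [4, 0, 1, 5, 8, 7, 6, 2, 3]


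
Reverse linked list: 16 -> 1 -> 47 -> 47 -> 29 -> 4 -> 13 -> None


Step 1: curr=16, set curr.next=prev(None) | reversed so far: 16
Step 2: curr=1, set curr.next=prev(16) | reversed so far: 1 -> 16
Step 3: curr=47, set curr.next=prev(1) | reversed so far: 47 -> 1 -> 16
Step 4: curr=47, set curr.next=prev(47) | reversed so far: 47 -> 47 -> 1 -> 16
Step 5: curr=29, set curr.next=prev(47) | reversed so far: 29 -> 47 -> 47 -> 1 -> 16
Step 6: curr=4, set curr.next=prev(29) | reversed so far: 4 -> 29 -> 47 -> 47 -> 1 -> 16
Step 7: curr=13, set curr.next=prev(4) | reversed so far: 13 -> 4 -> 29 -> 47 -> 47 -> 1 -> 16

13 -> 4 -> 29 -> 47 -> 47 -> 1 -> 16 -> None


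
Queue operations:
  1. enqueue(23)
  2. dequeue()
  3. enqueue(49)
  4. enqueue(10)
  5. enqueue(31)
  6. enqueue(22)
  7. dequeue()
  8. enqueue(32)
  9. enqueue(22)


enqueue(23) -> [23]
dequeue()->23, []
enqueue(49) -> [49]
enqueue(10) -> [49, 10]
enqueue(31) -> [49, 10, 31]
enqueue(22) -> [49, 10, 31, 22]
dequeue()->49, [10, 31, 22]
enqueue(32) -> [10, 31, 22, 32]
enqueue(22) -> [10, 31, 22, 32, 22]

Final queue: [10, 31, 22, 32, 22]


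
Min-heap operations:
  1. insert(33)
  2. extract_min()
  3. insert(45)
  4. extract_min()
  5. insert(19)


insert(33) -> [33]
extract_min()->33, []
insert(45) -> [45]
extract_min()->45, []
insert(19) -> [19]

Final heap: [19]


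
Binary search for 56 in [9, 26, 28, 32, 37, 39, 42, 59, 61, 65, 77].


Step 1: lo=0, hi=10, mid=5, val=39
Step 2: lo=6, hi=10, mid=8, val=61
Step 3: lo=6, hi=7, mid=6, val=42
Step 4: lo=7, hi=7, mid=7, val=59

Not found


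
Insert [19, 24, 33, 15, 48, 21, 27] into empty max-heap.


Insert 19: [19]
Insert 24: [24, 19]
Insert 33: [33, 19, 24]
Insert 15: [33, 19, 24, 15]
Insert 48: [48, 33, 24, 15, 19]
Insert 21: [48, 33, 24, 15, 19, 21]
Insert 27: [48, 33, 27, 15, 19, 21, 24]

Final heap: [48, 33, 27, 15, 19, 21, 24]


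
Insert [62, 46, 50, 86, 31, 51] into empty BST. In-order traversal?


Insert 62: root
Insert 46: L from 62
Insert 50: L from 62 -> R from 46
Insert 86: R from 62
Insert 31: L from 62 -> L from 46
Insert 51: L from 62 -> R from 46 -> R from 50

In-order: [31, 46, 50, 51, 62, 86]


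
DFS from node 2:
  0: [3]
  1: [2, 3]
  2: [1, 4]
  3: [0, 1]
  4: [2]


Visit 2, push [4, 1]
Visit 1, push [3]
Visit 3, push [0]
Visit 0, push []
Visit 4, push []

DFS order: [2, 1, 3, 0, 4]


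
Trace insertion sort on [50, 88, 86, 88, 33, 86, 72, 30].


Initial: [50, 88, 86, 88, 33, 86, 72, 30]
Insert 88: [50, 88, 86, 88, 33, 86, 72, 30]
Insert 86: [50, 86, 88, 88, 33, 86, 72, 30]
Insert 88: [50, 86, 88, 88, 33, 86, 72, 30]
Insert 33: [33, 50, 86, 88, 88, 86, 72, 30]
Insert 86: [33, 50, 86, 86, 88, 88, 72, 30]
Insert 72: [33, 50, 72, 86, 86, 88, 88, 30]
Insert 30: [30, 33, 50, 72, 86, 86, 88, 88]

Sorted: [30, 33, 50, 72, 86, 86, 88, 88]


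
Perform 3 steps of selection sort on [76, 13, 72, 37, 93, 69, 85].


Initial: [76, 13, 72, 37, 93, 69, 85]
Step 1: min=13 at 1
  Swap: [13, 76, 72, 37, 93, 69, 85]
Step 2: min=37 at 3
  Swap: [13, 37, 72, 76, 93, 69, 85]
Step 3: min=69 at 5
  Swap: [13, 37, 69, 76, 93, 72, 85]

After 3 steps: [13, 37, 69, 76, 93, 72, 85]


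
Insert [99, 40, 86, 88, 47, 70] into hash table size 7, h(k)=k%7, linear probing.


Insert 99: h=1 -> slot 1
Insert 40: h=5 -> slot 5
Insert 86: h=2 -> slot 2
Insert 88: h=4 -> slot 4
Insert 47: h=5, 1 probes -> slot 6
Insert 70: h=0 -> slot 0

Table: [70, 99, 86, None, 88, 40, 47]


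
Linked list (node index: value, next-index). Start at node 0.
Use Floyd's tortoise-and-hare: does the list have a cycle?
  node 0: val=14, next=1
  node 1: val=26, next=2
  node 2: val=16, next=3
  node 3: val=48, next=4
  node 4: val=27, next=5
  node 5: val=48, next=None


Floyd's tortoise (slow, +1) and hare (fast, +2):
  init: slow=0, fast=0
  step 1: slow=1, fast=2
  step 2: slow=2, fast=4
  step 3: fast 4->5->None, no cycle

Cycle: no


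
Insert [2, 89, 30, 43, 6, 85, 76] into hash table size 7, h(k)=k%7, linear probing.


Insert 2: h=2 -> slot 2
Insert 89: h=5 -> slot 5
Insert 30: h=2, 1 probes -> slot 3
Insert 43: h=1 -> slot 1
Insert 6: h=6 -> slot 6
Insert 85: h=1, 3 probes -> slot 4
Insert 76: h=6, 1 probes -> slot 0

Table: [76, 43, 2, 30, 85, 89, 6]


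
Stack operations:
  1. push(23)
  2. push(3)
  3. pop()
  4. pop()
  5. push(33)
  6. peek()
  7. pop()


push(23) -> [23]
push(3) -> [23, 3]
pop()->3, [23]
pop()->23, []
push(33) -> [33]
peek()->33
pop()->33, []

Final stack: []


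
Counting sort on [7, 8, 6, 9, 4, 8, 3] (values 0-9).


Input: [7, 8, 6, 9, 4, 8, 3]
Counts: [0, 0, 0, 1, 1, 0, 1, 1, 2, 1]

Sorted: [3, 4, 6, 7, 8, 8, 9]


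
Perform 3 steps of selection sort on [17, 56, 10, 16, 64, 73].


Initial: [17, 56, 10, 16, 64, 73]
Step 1: min=10 at 2
  Swap: [10, 56, 17, 16, 64, 73]
Step 2: min=16 at 3
  Swap: [10, 16, 17, 56, 64, 73]
Step 3: min=17 at 2
  Swap: [10, 16, 17, 56, 64, 73]

After 3 steps: [10, 16, 17, 56, 64, 73]


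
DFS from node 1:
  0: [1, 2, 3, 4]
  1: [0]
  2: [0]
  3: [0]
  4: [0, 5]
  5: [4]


Visit 1, push [0]
Visit 0, push [4, 3, 2]
Visit 2, push []
Visit 3, push []
Visit 4, push [5]
Visit 5, push []

DFS order: [1, 0, 2, 3, 4, 5]


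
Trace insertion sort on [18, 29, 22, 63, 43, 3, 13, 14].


Initial: [18, 29, 22, 63, 43, 3, 13, 14]
Insert 29: [18, 29, 22, 63, 43, 3, 13, 14]
Insert 22: [18, 22, 29, 63, 43, 3, 13, 14]
Insert 63: [18, 22, 29, 63, 43, 3, 13, 14]
Insert 43: [18, 22, 29, 43, 63, 3, 13, 14]
Insert 3: [3, 18, 22, 29, 43, 63, 13, 14]
Insert 13: [3, 13, 18, 22, 29, 43, 63, 14]
Insert 14: [3, 13, 14, 18, 22, 29, 43, 63]

Sorted: [3, 13, 14, 18, 22, 29, 43, 63]


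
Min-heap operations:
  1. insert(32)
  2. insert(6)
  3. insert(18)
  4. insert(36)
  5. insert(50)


insert(32) -> [32]
insert(6) -> [6, 32]
insert(18) -> [6, 32, 18]
insert(36) -> [6, 32, 18, 36]
insert(50) -> [6, 32, 18, 36, 50]

Final heap: [6, 32, 18, 36, 50]


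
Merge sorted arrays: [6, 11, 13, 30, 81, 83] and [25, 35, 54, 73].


Take 6 from A
Take 11 from A
Take 13 from A
Take 25 from B
Take 30 from A
Take 35 from B
Take 54 from B
Take 73 from B

Merged: [6, 11, 13, 25, 30, 35, 54, 73, 81, 83]


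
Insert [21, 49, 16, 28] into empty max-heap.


Insert 21: [21]
Insert 49: [49, 21]
Insert 16: [49, 21, 16]
Insert 28: [49, 28, 16, 21]

Final heap: [49, 28, 16, 21]


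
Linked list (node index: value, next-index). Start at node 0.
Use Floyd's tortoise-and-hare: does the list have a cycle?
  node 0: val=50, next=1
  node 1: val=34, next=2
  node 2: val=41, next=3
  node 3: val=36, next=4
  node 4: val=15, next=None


Floyd's tortoise (slow, +1) and hare (fast, +2):
  init: slow=0, fast=0
  step 1: slow=1, fast=2
  step 2: slow=2, fast=4
  step 3: fast -> None, no cycle

Cycle: no


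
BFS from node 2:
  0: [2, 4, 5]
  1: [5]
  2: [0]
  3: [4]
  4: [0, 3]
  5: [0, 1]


Visit 2, enqueue [0]
Visit 0, enqueue [4, 5]
Visit 4, enqueue [3]
Visit 5, enqueue [1]
Visit 3, enqueue []
Visit 1, enqueue []

BFS order: [2, 0, 4, 5, 3, 1]


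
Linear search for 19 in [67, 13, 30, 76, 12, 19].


i=0: 67!=19
i=1: 13!=19
i=2: 30!=19
i=3: 76!=19
i=4: 12!=19
i=5: 19==19 found!

Found at 5, 6 comps


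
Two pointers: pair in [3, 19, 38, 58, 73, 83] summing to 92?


lo=0(3)+hi=5(83)=86
lo=1(19)+hi=5(83)=102
lo=1(19)+hi=4(73)=92

Yes: 19+73=92


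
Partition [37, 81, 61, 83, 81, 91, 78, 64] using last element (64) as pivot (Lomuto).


Pivot: 64
  37 <= 64: advance i (no swap)
  61 <= 64: swap -> [37, 61, 81, 83, 81, 91, 78, 64]
Place pivot at 2: [37, 61, 64, 83, 81, 91, 78, 81]

Partitioned: [37, 61, 64, 83, 81, 91, 78, 81]


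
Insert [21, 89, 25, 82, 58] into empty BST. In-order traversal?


Insert 21: root
Insert 89: R from 21
Insert 25: R from 21 -> L from 89
Insert 82: R from 21 -> L from 89 -> R from 25
Insert 58: R from 21 -> L from 89 -> R from 25 -> L from 82

In-order: [21, 25, 58, 82, 89]


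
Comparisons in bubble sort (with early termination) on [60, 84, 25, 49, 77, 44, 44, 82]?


Algorithm: bubble sort (with early termination)
Input: [60, 84, 25, 49, 77, 44, 44, 82]
Sorted: [25, 44, 44, 49, 60, 77, 82, 84]

25


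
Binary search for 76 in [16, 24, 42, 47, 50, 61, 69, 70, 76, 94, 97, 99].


Step 1: lo=0, hi=11, mid=5, val=61
Step 2: lo=6, hi=11, mid=8, val=76

Found at index 8


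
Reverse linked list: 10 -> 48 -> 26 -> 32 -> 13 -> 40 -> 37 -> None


Step 1: curr=10, set curr.next=prev(None) | reversed so far: 10
Step 2: curr=48, set curr.next=prev(10) | reversed so far: 48 -> 10
Step 3: curr=26, set curr.next=prev(48) | reversed so far: 26 -> 48 -> 10
Step 4: curr=32, set curr.next=prev(26) | reversed so far: 32 -> 26 -> 48 -> 10
Step 5: curr=13, set curr.next=prev(32) | reversed so far: 13 -> 32 -> 26 -> 48 -> 10
Step 6: curr=40, set curr.next=prev(13) | reversed so far: 40 -> 13 -> 32 -> 26 -> 48 -> 10
Step 7: curr=37, set curr.next=prev(40) | reversed so far: 37 -> 40 -> 13 -> 32 -> 26 -> 48 -> 10

37 -> 40 -> 13 -> 32 -> 26 -> 48 -> 10 -> None


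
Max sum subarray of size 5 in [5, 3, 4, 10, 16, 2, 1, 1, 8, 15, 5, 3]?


[0:5]: 38
[1:6]: 35
[2:7]: 33
[3:8]: 30
[4:9]: 28
[5:10]: 27
[6:11]: 30
[7:12]: 32

Max: 38 at [0:5]


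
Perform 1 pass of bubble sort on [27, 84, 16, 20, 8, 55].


Initial: [27, 84, 16, 20, 8, 55]
Pass 1: [27, 16, 20, 8, 55, 84] (4 swaps)

After 1 pass: [27, 16, 20, 8, 55, 84]


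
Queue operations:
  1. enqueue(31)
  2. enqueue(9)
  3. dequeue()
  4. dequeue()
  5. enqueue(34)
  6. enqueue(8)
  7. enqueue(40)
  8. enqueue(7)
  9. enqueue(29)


enqueue(31) -> [31]
enqueue(9) -> [31, 9]
dequeue()->31, [9]
dequeue()->9, []
enqueue(34) -> [34]
enqueue(8) -> [34, 8]
enqueue(40) -> [34, 8, 40]
enqueue(7) -> [34, 8, 40, 7]
enqueue(29) -> [34, 8, 40, 7, 29]

Final queue: [34, 8, 40, 7, 29]


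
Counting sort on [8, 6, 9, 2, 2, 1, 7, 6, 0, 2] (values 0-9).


Input: [8, 6, 9, 2, 2, 1, 7, 6, 0, 2]
Counts: [1, 1, 3, 0, 0, 0, 2, 1, 1, 1]

Sorted: [0, 1, 2, 2, 2, 6, 6, 7, 8, 9]


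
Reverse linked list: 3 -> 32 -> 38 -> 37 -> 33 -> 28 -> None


Step 1: curr=3, set curr.next=prev(None) | reversed so far: 3
Step 2: curr=32, set curr.next=prev(3) | reversed so far: 32 -> 3
Step 3: curr=38, set curr.next=prev(32) | reversed so far: 38 -> 32 -> 3
Step 4: curr=37, set curr.next=prev(38) | reversed so far: 37 -> 38 -> 32 -> 3
Step 5: curr=33, set curr.next=prev(37) | reversed so far: 33 -> 37 -> 38 -> 32 -> 3
Step 6: curr=28, set curr.next=prev(33) | reversed so far: 28 -> 33 -> 37 -> 38 -> 32 -> 3

28 -> 33 -> 37 -> 38 -> 32 -> 3 -> None


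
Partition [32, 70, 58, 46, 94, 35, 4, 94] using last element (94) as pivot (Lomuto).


Pivot: 94
  32 <= 94: advance i (no swap)
  70 <= 94: advance i (no swap)
  58 <= 94: advance i (no swap)
  46 <= 94: advance i (no swap)
  94 <= 94: advance i (no swap)
  35 <= 94: advance i (no swap)
  4 <= 94: advance i (no swap)
Place pivot at 7: [32, 70, 58, 46, 94, 35, 4, 94]

Partitioned: [32, 70, 58, 46, 94, 35, 4, 94]
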